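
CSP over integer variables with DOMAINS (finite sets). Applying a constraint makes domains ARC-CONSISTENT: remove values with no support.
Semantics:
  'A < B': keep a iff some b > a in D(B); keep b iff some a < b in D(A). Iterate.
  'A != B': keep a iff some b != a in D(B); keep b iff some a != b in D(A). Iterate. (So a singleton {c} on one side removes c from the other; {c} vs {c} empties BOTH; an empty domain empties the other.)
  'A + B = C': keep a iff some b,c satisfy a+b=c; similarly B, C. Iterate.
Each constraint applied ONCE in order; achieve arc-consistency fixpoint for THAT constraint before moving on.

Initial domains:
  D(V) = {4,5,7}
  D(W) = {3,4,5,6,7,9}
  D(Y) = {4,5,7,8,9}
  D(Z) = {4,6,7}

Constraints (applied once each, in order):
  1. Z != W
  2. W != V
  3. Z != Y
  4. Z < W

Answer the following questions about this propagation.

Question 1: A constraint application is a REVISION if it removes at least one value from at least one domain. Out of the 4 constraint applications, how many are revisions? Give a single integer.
Constraint 1 (Z != W) on D(Z)={4,6,7} D(W)={3,4,5,6,7,9}: no change => not a revision
Constraint 2 (W != V) on D(W)={3,4,5,6,7,9} D(V)={4,5,7}: no change => not a revision
Constraint 3 (Z != Y) on D(Z)={4,6,7} D(Y)={4,5,7,8,9}: no change => not a revision
Constraint 4 (Z < W) on D(Z)={4,6,7} D(W)={3,4,5,6,7,9}: W {3,4,5,6,7,9}->{5,6,7,9} => REVISION
Total revisions = 1

Answer: 1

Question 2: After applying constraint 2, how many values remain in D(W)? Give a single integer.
Constraint 1 (Z != W) on D(Z)={4,6,7} D(W)={3,4,5,6,7,9}: no change
Constraint 2 (W != V) on D(W)={3,4,5,6,7,9} D(V)={4,5,7}: no change
So after constraint 2: D(W)={3,4,5,6,7,9}, size = 6

Answer: 6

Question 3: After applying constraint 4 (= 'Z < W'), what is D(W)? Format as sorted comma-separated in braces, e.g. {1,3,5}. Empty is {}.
Constraint 1 (Z != W) on D(Z)={4,6,7} D(W)={3,4,5,6,7,9}: no change
Constraint 2 (W != V) on D(W)={3,4,5,6,7,9} D(V)={4,5,7}: no change
Constraint 3 (Z != Y) on D(Z)={4,6,7} D(Y)={4,5,7,8,9}: no change
Constraint 4 (Z < W) on D(Z)={4,6,7} D(W)={3,4,5,6,7,9}: W {3,4,5,6,7,9}->{5,6,7,9}
So after constraint 4: D(W) = {5,6,7,9}

Answer: {5,6,7,9}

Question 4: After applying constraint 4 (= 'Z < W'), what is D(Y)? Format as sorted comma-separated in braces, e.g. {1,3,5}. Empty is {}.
Answer: {4,5,7,8,9}

Derivation:
Constraint 1 (Z != W) on D(Z)={4,6,7} D(W)={3,4,5,6,7,9}: no change
Constraint 2 (W != V) on D(W)={3,4,5,6,7,9} D(V)={4,5,7}: no change
Constraint 3 (Z != Y) on D(Z)={4,6,7} D(Y)={4,5,7,8,9}: no change
Constraint 4 (Z < W) on D(Z)={4,6,7} D(W)={3,4,5,6,7,9}: W {3,4,5,6,7,9}->{5,6,7,9}
So after constraint 4: D(Y) = {4,5,7,8,9}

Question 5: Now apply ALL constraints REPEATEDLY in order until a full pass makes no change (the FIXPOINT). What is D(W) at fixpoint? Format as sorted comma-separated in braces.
Answer: {5,6,7,9}

Derivation:
pass 0 (initial): D(W)={3,4,5,6,7,9}
pass 1: W {3,4,5,6,7,9}->{5,6,7,9}
pass 2: no change
Fixpoint after 2 passes: D(W) = {5,6,7,9}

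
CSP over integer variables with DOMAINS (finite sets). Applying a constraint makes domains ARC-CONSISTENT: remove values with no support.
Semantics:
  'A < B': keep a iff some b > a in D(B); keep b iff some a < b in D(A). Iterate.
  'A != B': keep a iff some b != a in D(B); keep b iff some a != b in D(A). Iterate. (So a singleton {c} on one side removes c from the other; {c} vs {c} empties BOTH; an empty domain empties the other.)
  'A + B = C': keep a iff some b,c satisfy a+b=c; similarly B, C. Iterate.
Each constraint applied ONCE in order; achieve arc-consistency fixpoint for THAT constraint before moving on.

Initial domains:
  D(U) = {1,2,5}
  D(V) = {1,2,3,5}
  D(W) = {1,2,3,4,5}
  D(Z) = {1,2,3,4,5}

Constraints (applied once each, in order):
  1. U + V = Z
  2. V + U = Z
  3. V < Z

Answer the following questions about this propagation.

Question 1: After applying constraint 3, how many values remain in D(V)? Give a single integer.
Answer: 3

Derivation:
Constraint 1 (U + V = Z) on D(U)={1,2,5} D(V)={1,2,3,5} D(Z)={1,2,3,4,5}: U {1,2,5}->{1,2}; V {1,2,3,5}->{1,2,3}; Z {1,2,3,4,5}->{2,3,4,5}
Constraint 2 (V + U = Z) on D(V)={1,2,3} D(U)={1,2} D(Z)={2,3,4,5}: no change
Constraint 3 (V < Z) on D(V)={1,2,3} D(Z)={2,3,4,5}: no change
So after constraint 3: D(V)={1,2,3}, size = 3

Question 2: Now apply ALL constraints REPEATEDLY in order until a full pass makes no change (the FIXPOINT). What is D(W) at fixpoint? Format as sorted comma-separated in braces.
pass 0 (initial): D(W)={1,2,3,4,5}
pass 1: U {1,2,5}->{1,2}; V {1,2,3,5}->{1,2,3}; Z {1,2,3,4,5}->{2,3,4,5}
pass 2: no change
Fixpoint after 2 passes: D(W) = {1,2,3,4,5}

Answer: {1,2,3,4,5}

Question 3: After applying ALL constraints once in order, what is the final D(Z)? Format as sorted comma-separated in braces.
Answer: {2,3,4,5}

Derivation:
Constraint 1 (U + V = Z) on D(U)={1,2,5} D(V)={1,2,3,5} D(Z)={1,2,3,4,5}: U {1,2,5}->{1,2}; V {1,2,3,5}->{1,2,3}; Z {1,2,3,4,5}->{2,3,4,5}
Constraint 2 (V + U = Z) on D(V)={1,2,3} D(U)={1,2} D(Z)={2,3,4,5}: no change
Constraint 3 (V < Z) on D(V)={1,2,3} D(Z)={2,3,4,5}: no change
So after all 3 constraints: D(Z) = {2,3,4,5}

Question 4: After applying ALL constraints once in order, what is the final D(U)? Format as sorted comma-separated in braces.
Answer: {1,2}

Derivation:
Constraint 1 (U + V = Z) on D(U)={1,2,5} D(V)={1,2,3,5} D(Z)={1,2,3,4,5}: U {1,2,5}->{1,2}; V {1,2,3,5}->{1,2,3}; Z {1,2,3,4,5}->{2,3,4,5}
Constraint 2 (V + U = Z) on D(V)={1,2,3} D(U)={1,2} D(Z)={2,3,4,5}: no change
Constraint 3 (V < Z) on D(V)={1,2,3} D(Z)={2,3,4,5}: no change
So after all 3 constraints: D(U) = {1,2}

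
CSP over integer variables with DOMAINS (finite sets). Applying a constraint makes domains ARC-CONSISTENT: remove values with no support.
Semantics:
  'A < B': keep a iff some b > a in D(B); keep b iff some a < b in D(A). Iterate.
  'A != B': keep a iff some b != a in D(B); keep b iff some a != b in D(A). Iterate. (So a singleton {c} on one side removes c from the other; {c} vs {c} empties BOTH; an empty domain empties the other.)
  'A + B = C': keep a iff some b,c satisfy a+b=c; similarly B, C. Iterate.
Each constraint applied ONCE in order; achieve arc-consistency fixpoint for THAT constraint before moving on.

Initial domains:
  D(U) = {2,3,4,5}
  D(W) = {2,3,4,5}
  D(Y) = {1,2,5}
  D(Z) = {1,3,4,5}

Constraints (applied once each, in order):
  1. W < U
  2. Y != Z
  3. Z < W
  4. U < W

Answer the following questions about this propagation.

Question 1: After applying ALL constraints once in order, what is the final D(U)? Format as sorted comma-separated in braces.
Answer: {3}

Derivation:
Constraint 1 (W < U) on D(W)={2,3,4,5} D(U)={2,3,4,5}: W {2,3,4,5}->{2,3,4}; U {2,3,4,5}->{3,4,5}
Constraint 2 (Y != Z) on D(Y)={1,2,5} D(Z)={1,3,4,5}: no change
Constraint 3 (Z < W) on D(Z)={1,3,4,5} D(W)={2,3,4}: Z {1,3,4,5}->{1,3}
Constraint 4 (U < W) on D(U)={3,4,5} D(W)={2,3,4}: U {3,4,5}->{3}; W {2,3,4}->{4}
So after all 4 constraints: D(U) = {3}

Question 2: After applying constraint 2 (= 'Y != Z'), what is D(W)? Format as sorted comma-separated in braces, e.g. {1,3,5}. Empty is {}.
Answer: {2,3,4}

Derivation:
Constraint 1 (W < U) on D(W)={2,3,4,5} D(U)={2,3,4,5}: W {2,3,4,5}->{2,3,4}; U {2,3,4,5}->{3,4,5}
Constraint 2 (Y != Z) on D(Y)={1,2,5} D(Z)={1,3,4,5}: no change
So after constraint 2: D(W) = {2,3,4}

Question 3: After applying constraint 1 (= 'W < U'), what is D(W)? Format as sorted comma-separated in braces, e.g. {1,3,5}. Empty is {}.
Constraint 1 (W < U) on D(W)={2,3,4,5} D(U)={2,3,4,5}: W {2,3,4,5}->{2,3,4}; U {2,3,4,5}->{3,4,5}
So after constraint 1: D(W) = {2,3,4}

Answer: {2,3,4}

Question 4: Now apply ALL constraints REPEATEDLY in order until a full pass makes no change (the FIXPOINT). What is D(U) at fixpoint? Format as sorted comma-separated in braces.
pass 0 (initial): D(U)={2,3,4,5}
pass 1: U {2,3,4,5}->{3}; W {2,3,4,5}->{4}; Z {1,3,4,5}->{1,3}
pass 2: U {3}->{}; W {4}->{}; Z {1,3}->{}
pass 3: Y {1,2,5}->{}
pass 4: no change
Fixpoint after 4 passes: D(U) = {}

Answer: {}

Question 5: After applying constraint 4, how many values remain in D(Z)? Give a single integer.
Answer: 2

Derivation:
Constraint 1 (W < U) on D(W)={2,3,4,5} D(U)={2,3,4,5}: W {2,3,4,5}->{2,3,4}; U {2,3,4,5}->{3,4,5}
Constraint 2 (Y != Z) on D(Y)={1,2,5} D(Z)={1,3,4,5}: no change
Constraint 3 (Z < W) on D(Z)={1,3,4,5} D(W)={2,3,4}: Z {1,3,4,5}->{1,3}
Constraint 4 (U < W) on D(U)={3,4,5} D(W)={2,3,4}: U {3,4,5}->{3}; W {2,3,4}->{4}
So after constraint 4: D(Z)={1,3}, size = 2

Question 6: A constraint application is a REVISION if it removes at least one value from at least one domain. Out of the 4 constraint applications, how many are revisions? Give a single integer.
Constraint 1 (W < U) on D(W)={2,3,4,5} D(U)={2,3,4,5}: W {2,3,4,5}->{2,3,4}; U {2,3,4,5}->{3,4,5} => REVISION
Constraint 2 (Y != Z) on D(Y)={1,2,5} D(Z)={1,3,4,5}: no change => not a revision
Constraint 3 (Z < W) on D(Z)={1,3,4,5} D(W)={2,3,4}: Z {1,3,4,5}->{1,3} => REVISION
Constraint 4 (U < W) on D(U)={3,4,5} D(W)={2,3,4}: U {3,4,5}->{3}; W {2,3,4}->{4} => REVISION
Total revisions = 3

Answer: 3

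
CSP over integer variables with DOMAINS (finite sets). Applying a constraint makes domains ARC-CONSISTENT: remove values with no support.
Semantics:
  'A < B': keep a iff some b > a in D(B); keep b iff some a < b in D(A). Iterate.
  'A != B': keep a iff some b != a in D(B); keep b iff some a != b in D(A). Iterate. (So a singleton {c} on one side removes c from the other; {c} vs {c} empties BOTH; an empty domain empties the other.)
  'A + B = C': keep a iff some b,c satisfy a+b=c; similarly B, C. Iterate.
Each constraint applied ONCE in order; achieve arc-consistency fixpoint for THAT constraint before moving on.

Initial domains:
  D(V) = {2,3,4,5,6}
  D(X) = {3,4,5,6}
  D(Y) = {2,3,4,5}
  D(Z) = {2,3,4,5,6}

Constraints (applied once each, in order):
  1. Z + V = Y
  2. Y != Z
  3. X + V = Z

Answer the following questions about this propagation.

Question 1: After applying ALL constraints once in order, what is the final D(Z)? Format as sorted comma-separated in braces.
Constraint 1 (Z + V = Y) on D(Z)={2,3,4,5,6} D(V)={2,3,4,5,6} D(Y)={2,3,4,5}: Z {2,3,4,5,6}->{2,3}; V {2,3,4,5,6}->{2,3}; Y {2,3,4,5}->{4,5}
Constraint 2 (Y != Z) on D(Y)={4,5} D(Z)={2,3}: no change
Constraint 3 (X + V = Z) on D(X)={3,4,5,6} D(V)={2,3} D(Z)={2,3}: X {3,4,5,6}->{}; V {2,3}->{}; Z {2,3}->{}
So after all 3 constraints: D(Z) = {}

Answer: {}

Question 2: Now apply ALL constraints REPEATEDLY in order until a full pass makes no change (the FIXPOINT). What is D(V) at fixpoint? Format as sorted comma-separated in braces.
pass 0 (initial): D(V)={2,3,4,5,6}
pass 1: V {2,3,4,5,6}->{}; X {3,4,5,6}->{}; Y {2,3,4,5}->{4,5}; Z {2,3,4,5,6}->{}
pass 2: Y {4,5}->{}
pass 3: no change
Fixpoint after 3 passes: D(V) = {}

Answer: {}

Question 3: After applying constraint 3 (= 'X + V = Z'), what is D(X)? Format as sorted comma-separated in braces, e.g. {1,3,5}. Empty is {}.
Constraint 1 (Z + V = Y) on D(Z)={2,3,4,5,6} D(V)={2,3,4,5,6} D(Y)={2,3,4,5}: Z {2,3,4,5,6}->{2,3}; V {2,3,4,5,6}->{2,3}; Y {2,3,4,5}->{4,5}
Constraint 2 (Y != Z) on D(Y)={4,5} D(Z)={2,3}: no change
Constraint 3 (X + V = Z) on D(X)={3,4,5,6} D(V)={2,3} D(Z)={2,3}: X {3,4,5,6}->{}; V {2,3}->{}; Z {2,3}->{}
So after constraint 3: D(X) = {}

Answer: {}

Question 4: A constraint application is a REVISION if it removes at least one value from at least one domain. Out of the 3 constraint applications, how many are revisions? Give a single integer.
Constraint 1 (Z + V = Y) on D(Z)={2,3,4,5,6} D(V)={2,3,4,5,6} D(Y)={2,3,4,5}: Z {2,3,4,5,6}->{2,3}; V {2,3,4,5,6}->{2,3}; Y {2,3,4,5}->{4,5} => REVISION
Constraint 2 (Y != Z) on D(Y)={4,5} D(Z)={2,3}: no change => not a revision
Constraint 3 (X + V = Z) on D(X)={3,4,5,6} D(V)={2,3} D(Z)={2,3}: X {3,4,5,6}->{}; V {2,3}->{}; Z {2,3}->{} => REVISION
Total revisions = 2

Answer: 2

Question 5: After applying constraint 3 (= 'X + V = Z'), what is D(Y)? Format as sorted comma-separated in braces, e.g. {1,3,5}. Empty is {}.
Answer: {4,5}

Derivation:
Constraint 1 (Z + V = Y) on D(Z)={2,3,4,5,6} D(V)={2,3,4,5,6} D(Y)={2,3,4,5}: Z {2,3,4,5,6}->{2,3}; V {2,3,4,5,6}->{2,3}; Y {2,3,4,5}->{4,5}
Constraint 2 (Y != Z) on D(Y)={4,5} D(Z)={2,3}: no change
Constraint 3 (X + V = Z) on D(X)={3,4,5,6} D(V)={2,3} D(Z)={2,3}: X {3,4,5,6}->{}; V {2,3}->{}; Z {2,3}->{}
So after constraint 3: D(Y) = {4,5}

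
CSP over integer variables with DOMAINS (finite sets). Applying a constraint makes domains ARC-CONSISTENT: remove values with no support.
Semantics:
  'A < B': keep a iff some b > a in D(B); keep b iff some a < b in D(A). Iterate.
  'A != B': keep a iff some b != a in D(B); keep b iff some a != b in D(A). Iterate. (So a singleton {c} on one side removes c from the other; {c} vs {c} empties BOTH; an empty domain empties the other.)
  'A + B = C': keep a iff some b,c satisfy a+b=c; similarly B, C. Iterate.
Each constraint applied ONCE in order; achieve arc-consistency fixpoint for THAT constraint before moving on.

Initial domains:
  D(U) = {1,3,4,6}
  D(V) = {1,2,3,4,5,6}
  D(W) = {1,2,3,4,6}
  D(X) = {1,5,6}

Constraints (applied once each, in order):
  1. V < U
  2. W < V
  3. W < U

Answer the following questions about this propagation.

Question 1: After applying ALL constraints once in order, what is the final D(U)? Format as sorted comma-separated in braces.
Constraint 1 (V < U) on D(V)={1,2,3,4,5,6} D(U)={1,3,4,6}: V {1,2,3,4,5,6}->{1,2,3,4,5}; U {1,3,4,6}->{3,4,6}
Constraint 2 (W < V) on D(W)={1,2,3,4,6} D(V)={1,2,3,4,5}: W {1,2,3,4,6}->{1,2,3,4}; V {1,2,3,4,5}->{2,3,4,5}
Constraint 3 (W < U) on D(W)={1,2,3,4} D(U)={3,4,6}: no change
So after all 3 constraints: D(U) = {3,4,6}

Answer: {3,4,6}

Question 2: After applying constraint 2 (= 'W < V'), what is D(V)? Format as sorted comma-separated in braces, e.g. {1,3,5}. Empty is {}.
Answer: {2,3,4,5}

Derivation:
Constraint 1 (V < U) on D(V)={1,2,3,4,5,6} D(U)={1,3,4,6}: V {1,2,3,4,5,6}->{1,2,3,4,5}; U {1,3,4,6}->{3,4,6}
Constraint 2 (W < V) on D(W)={1,2,3,4,6} D(V)={1,2,3,4,5}: W {1,2,3,4,6}->{1,2,3,4}; V {1,2,3,4,5}->{2,3,4,5}
So after constraint 2: D(V) = {2,3,4,5}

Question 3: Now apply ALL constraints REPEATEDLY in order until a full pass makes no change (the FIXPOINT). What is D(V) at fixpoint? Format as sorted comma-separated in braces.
pass 0 (initial): D(V)={1,2,3,4,5,6}
pass 1: U {1,3,4,6}->{3,4,6}; V {1,2,3,4,5,6}->{2,3,4,5}; W {1,2,3,4,6}->{1,2,3,4}
pass 2: no change
Fixpoint after 2 passes: D(V) = {2,3,4,5}

Answer: {2,3,4,5}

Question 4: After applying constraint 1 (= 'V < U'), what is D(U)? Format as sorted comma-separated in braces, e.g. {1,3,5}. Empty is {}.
Constraint 1 (V < U) on D(V)={1,2,3,4,5,6} D(U)={1,3,4,6}: V {1,2,3,4,5,6}->{1,2,3,4,5}; U {1,3,4,6}->{3,4,6}
So after constraint 1: D(U) = {3,4,6}

Answer: {3,4,6}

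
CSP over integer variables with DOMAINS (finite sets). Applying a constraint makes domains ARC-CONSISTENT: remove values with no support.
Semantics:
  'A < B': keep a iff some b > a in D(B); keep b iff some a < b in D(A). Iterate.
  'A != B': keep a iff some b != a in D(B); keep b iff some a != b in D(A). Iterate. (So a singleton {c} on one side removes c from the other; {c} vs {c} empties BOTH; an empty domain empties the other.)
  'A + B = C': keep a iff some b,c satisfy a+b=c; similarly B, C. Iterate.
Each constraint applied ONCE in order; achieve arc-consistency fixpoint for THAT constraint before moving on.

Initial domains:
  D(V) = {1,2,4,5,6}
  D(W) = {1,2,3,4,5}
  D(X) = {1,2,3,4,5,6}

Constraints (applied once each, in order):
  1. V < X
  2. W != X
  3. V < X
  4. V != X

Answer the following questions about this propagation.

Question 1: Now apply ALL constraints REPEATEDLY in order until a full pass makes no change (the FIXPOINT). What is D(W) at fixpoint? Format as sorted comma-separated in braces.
pass 0 (initial): D(W)={1,2,3,4,5}
pass 1: V {1,2,4,5,6}->{1,2,4,5}; X {1,2,3,4,5,6}->{2,3,4,5,6}
pass 2: no change
Fixpoint after 2 passes: D(W) = {1,2,3,4,5}

Answer: {1,2,3,4,5}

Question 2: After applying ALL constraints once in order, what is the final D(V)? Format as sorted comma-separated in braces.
Constraint 1 (V < X) on D(V)={1,2,4,5,6} D(X)={1,2,3,4,5,6}: V {1,2,4,5,6}->{1,2,4,5}; X {1,2,3,4,5,6}->{2,3,4,5,6}
Constraint 2 (W != X) on D(W)={1,2,3,4,5} D(X)={2,3,4,5,6}: no change
Constraint 3 (V < X) on D(V)={1,2,4,5} D(X)={2,3,4,5,6}: no change
Constraint 4 (V != X) on D(V)={1,2,4,5} D(X)={2,3,4,5,6}: no change
So after all 4 constraints: D(V) = {1,2,4,5}

Answer: {1,2,4,5}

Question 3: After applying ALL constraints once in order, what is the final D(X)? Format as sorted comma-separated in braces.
Constraint 1 (V < X) on D(V)={1,2,4,5,6} D(X)={1,2,3,4,5,6}: V {1,2,4,5,6}->{1,2,4,5}; X {1,2,3,4,5,6}->{2,3,4,5,6}
Constraint 2 (W != X) on D(W)={1,2,3,4,5} D(X)={2,3,4,5,6}: no change
Constraint 3 (V < X) on D(V)={1,2,4,5} D(X)={2,3,4,5,6}: no change
Constraint 4 (V != X) on D(V)={1,2,4,5} D(X)={2,3,4,5,6}: no change
So after all 4 constraints: D(X) = {2,3,4,5,6}

Answer: {2,3,4,5,6}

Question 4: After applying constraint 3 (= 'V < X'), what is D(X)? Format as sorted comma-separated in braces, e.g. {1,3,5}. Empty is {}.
Answer: {2,3,4,5,6}

Derivation:
Constraint 1 (V < X) on D(V)={1,2,4,5,6} D(X)={1,2,3,4,5,6}: V {1,2,4,5,6}->{1,2,4,5}; X {1,2,3,4,5,6}->{2,3,4,5,6}
Constraint 2 (W != X) on D(W)={1,2,3,4,5} D(X)={2,3,4,5,6}: no change
Constraint 3 (V < X) on D(V)={1,2,4,5} D(X)={2,3,4,5,6}: no change
So after constraint 3: D(X) = {2,3,4,5,6}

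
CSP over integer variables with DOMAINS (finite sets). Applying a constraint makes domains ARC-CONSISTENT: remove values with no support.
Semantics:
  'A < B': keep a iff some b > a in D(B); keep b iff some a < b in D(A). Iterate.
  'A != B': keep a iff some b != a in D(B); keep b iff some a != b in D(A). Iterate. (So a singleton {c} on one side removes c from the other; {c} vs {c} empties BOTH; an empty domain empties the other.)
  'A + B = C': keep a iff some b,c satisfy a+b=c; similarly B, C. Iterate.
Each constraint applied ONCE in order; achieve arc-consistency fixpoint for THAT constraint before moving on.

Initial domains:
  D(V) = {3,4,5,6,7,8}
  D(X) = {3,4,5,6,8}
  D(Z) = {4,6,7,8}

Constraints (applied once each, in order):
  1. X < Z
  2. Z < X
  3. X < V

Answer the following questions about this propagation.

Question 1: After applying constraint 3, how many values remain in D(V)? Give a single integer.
Answer: 3

Derivation:
Constraint 1 (X < Z) on D(X)={3,4,5,6,8} D(Z)={4,6,7,8}: X {3,4,5,6,8}->{3,4,5,6}
Constraint 2 (Z < X) on D(Z)={4,6,7,8} D(X)={3,4,5,6}: Z {4,6,7,8}->{4}; X {3,4,5,6}->{5,6}
Constraint 3 (X < V) on D(X)={5,6} D(V)={3,4,5,6,7,8}: V {3,4,5,6,7,8}->{6,7,8}
So after constraint 3: D(V)={6,7,8}, size = 3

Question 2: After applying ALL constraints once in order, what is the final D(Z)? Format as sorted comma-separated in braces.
Constraint 1 (X < Z) on D(X)={3,4,5,6,8} D(Z)={4,6,7,8}: X {3,4,5,6,8}->{3,4,5,6}
Constraint 2 (Z < X) on D(Z)={4,6,7,8} D(X)={3,4,5,6}: Z {4,6,7,8}->{4}; X {3,4,5,6}->{5,6}
Constraint 3 (X < V) on D(X)={5,6} D(V)={3,4,5,6,7,8}: V {3,4,5,6,7,8}->{6,7,8}
So after all 3 constraints: D(Z) = {4}

Answer: {4}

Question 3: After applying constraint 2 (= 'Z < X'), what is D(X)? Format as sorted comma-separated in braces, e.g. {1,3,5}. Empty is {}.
Answer: {5,6}

Derivation:
Constraint 1 (X < Z) on D(X)={3,4,5,6,8} D(Z)={4,6,7,8}: X {3,4,5,6,8}->{3,4,5,6}
Constraint 2 (Z < X) on D(Z)={4,6,7,8} D(X)={3,4,5,6}: Z {4,6,7,8}->{4}; X {3,4,5,6}->{5,6}
So after constraint 2: D(X) = {5,6}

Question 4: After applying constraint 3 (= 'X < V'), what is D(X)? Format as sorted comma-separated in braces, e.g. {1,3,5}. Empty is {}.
Answer: {5,6}

Derivation:
Constraint 1 (X < Z) on D(X)={3,4,5,6,8} D(Z)={4,6,7,8}: X {3,4,5,6,8}->{3,4,5,6}
Constraint 2 (Z < X) on D(Z)={4,6,7,8} D(X)={3,4,5,6}: Z {4,6,7,8}->{4}; X {3,4,5,6}->{5,6}
Constraint 3 (X < V) on D(X)={5,6} D(V)={3,4,5,6,7,8}: V {3,4,5,6,7,8}->{6,7,8}
So after constraint 3: D(X) = {5,6}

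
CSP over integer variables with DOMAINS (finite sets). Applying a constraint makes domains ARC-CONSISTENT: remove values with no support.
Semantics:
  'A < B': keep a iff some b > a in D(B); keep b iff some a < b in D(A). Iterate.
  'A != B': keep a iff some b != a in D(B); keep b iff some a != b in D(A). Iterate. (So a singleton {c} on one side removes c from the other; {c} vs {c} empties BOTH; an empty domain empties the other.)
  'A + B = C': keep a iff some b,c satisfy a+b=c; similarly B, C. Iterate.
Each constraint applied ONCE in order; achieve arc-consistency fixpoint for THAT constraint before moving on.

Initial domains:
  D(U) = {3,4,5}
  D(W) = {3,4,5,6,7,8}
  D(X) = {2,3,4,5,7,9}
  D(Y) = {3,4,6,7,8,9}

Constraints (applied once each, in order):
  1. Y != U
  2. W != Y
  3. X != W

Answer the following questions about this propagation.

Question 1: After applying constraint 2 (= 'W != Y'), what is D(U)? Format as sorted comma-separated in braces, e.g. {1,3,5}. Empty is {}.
Constraint 1 (Y != U) on D(Y)={3,4,6,7,8,9} D(U)={3,4,5}: no change
Constraint 2 (W != Y) on D(W)={3,4,5,6,7,8} D(Y)={3,4,6,7,8,9}: no change
So after constraint 2: D(U) = {3,4,5}

Answer: {3,4,5}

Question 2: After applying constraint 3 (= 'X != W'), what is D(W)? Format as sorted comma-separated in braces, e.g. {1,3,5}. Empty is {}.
Constraint 1 (Y != U) on D(Y)={3,4,6,7,8,9} D(U)={3,4,5}: no change
Constraint 2 (W != Y) on D(W)={3,4,5,6,7,8} D(Y)={3,4,6,7,8,9}: no change
Constraint 3 (X != W) on D(X)={2,3,4,5,7,9} D(W)={3,4,5,6,7,8}: no change
So after constraint 3: D(W) = {3,4,5,6,7,8}

Answer: {3,4,5,6,7,8}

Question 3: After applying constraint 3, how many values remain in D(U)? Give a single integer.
Answer: 3

Derivation:
Constraint 1 (Y != U) on D(Y)={3,4,6,7,8,9} D(U)={3,4,5}: no change
Constraint 2 (W != Y) on D(W)={3,4,5,6,7,8} D(Y)={3,4,6,7,8,9}: no change
Constraint 3 (X != W) on D(X)={2,3,4,5,7,9} D(W)={3,4,5,6,7,8}: no change
So after constraint 3: D(U)={3,4,5}, size = 3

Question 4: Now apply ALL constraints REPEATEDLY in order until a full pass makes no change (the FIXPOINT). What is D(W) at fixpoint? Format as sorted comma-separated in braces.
pass 0 (initial): D(W)={3,4,5,6,7,8}
pass 1: no change
Fixpoint after 1 passes: D(W) = {3,4,5,6,7,8}

Answer: {3,4,5,6,7,8}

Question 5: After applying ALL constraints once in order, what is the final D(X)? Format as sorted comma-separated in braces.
Constraint 1 (Y != U) on D(Y)={3,4,6,7,8,9} D(U)={3,4,5}: no change
Constraint 2 (W != Y) on D(W)={3,4,5,6,7,8} D(Y)={3,4,6,7,8,9}: no change
Constraint 3 (X != W) on D(X)={2,3,4,5,7,9} D(W)={3,4,5,6,7,8}: no change
So after all 3 constraints: D(X) = {2,3,4,5,7,9}

Answer: {2,3,4,5,7,9}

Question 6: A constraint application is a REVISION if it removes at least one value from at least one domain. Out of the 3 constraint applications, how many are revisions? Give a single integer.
Constraint 1 (Y != U) on D(Y)={3,4,6,7,8,9} D(U)={3,4,5}: no change => not a revision
Constraint 2 (W != Y) on D(W)={3,4,5,6,7,8} D(Y)={3,4,6,7,8,9}: no change => not a revision
Constraint 3 (X != W) on D(X)={2,3,4,5,7,9} D(W)={3,4,5,6,7,8}: no change => not a revision
Total revisions = 0

Answer: 0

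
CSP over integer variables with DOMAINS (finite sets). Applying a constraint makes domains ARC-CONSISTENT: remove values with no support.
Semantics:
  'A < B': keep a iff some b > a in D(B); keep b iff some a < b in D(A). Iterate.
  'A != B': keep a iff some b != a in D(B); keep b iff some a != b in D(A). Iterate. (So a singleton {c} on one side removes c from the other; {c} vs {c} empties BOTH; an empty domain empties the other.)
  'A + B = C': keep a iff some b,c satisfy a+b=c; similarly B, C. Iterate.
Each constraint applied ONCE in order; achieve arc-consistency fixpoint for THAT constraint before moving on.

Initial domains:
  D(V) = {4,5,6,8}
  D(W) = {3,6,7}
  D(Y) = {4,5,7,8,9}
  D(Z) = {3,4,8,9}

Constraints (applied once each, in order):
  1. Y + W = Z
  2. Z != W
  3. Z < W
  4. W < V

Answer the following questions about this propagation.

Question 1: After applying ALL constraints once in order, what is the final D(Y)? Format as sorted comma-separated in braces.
Constraint 1 (Y + W = Z) on D(Y)={4,5,7,8,9} D(W)={3,6,7} D(Z)={3,4,8,9}: Y {4,5,7,8,9}->{5}; W {3,6,7}->{3}; Z {3,4,8,9}->{8}
Constraint 2 (Z != W) on D(Z)={8} D(W)={3}: no change
Constraint 3 (Z < W) on D(Z)={8} D(W)={3}: Z {8}->{}; W {3}->{}
Constraint 4 (W < V) on D(W)={} D(V)={4,5,6,8}: V {4,5,6,8}->{}
So after all 4 constraints: D(Y) = {5}

Answer: {5}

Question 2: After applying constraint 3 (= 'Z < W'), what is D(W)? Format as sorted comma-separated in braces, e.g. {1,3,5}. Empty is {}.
Answer: {}

Derivation:
Constraint 1 (Y + W = Z) on D(Y)={4,5,7,8,9} D(W)={3,6,7} D(Z)={3,4,8,9}: Y {4,5,7,8,9}->{5}; W {3,6,7}->{3}; Z {3,4,8,9}->{8}
Constraint 2 (Z != W) on D(Z)={8} D(W)={3}: no change
Constraint 3 (Z < W) on D(Z)={8} D(W)={3}: Z {8}->{}; W {3}->{}
So after constraint 3: D(W) = {}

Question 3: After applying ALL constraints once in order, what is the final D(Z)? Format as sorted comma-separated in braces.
Constraint 1 (Y + W = Z) on D(Y)={4,5,7,8,9} D(W)={3,6,7} D(Z)={3,4,8,9}: Y {4,5,7,8,9}->{5}; W {3,6,7}->{3}; Z {3,4,8,9}->{8}
Constraint 2 (Z != W) on D(Z)={8} D(W)={3}: no change
Constraint 3 (Z < W) on D(Z)={8} D(W)={3}: Z {8}->{}; W {3}->{}
Constraint 4 (W < V) on D(W)={} D(V)={4,5,6,8}: V {4,5,6,8}->{}
So after all 4 constraints: D(Z) = {}

Answer: {}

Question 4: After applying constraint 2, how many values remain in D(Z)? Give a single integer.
Constraint 1 (Y + W = Z) on D(Y)={4,5,7,8,9} D(W)={3,6,7} D(Z)={3,4,8,9}: Y {4,5,7,8,9}->{5}; W {3,6,7}->{3}; Z {3,4,8,9}->{8}
Constraint 2 (Z != W) on D(Z)={8} D(W)={3}: no change
So after constraint 2: D(Z)={8}, size = 1

Answer: 1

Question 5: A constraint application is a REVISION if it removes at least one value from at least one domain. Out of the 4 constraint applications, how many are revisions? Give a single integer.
Answer: 3

Derivation:
Constraint 1 (Y + W = Z) on D(Y)={4,5,7,8,9} D(W)={3,6,7} D(Z)={3,4,8,9}: Y {4,5,7,8,9}->{5}; W {3,6,7}->{3}; Z {3,4,8,9}->{8} => REVISION
Constraint 2 (Z != W) on D(Z)={8} D(W)={3}: no change => not a revision
Constraint 3 (Z < W) on D(Z)={8} D(W)={3}: Z {8}->{}; W {3}->{} => REVISION
Constraint 4 (W < V) on D(W)={} D(V)={4,5,6,8}: V {4,5,6,8}->{} => REVISION
Total revisions = 3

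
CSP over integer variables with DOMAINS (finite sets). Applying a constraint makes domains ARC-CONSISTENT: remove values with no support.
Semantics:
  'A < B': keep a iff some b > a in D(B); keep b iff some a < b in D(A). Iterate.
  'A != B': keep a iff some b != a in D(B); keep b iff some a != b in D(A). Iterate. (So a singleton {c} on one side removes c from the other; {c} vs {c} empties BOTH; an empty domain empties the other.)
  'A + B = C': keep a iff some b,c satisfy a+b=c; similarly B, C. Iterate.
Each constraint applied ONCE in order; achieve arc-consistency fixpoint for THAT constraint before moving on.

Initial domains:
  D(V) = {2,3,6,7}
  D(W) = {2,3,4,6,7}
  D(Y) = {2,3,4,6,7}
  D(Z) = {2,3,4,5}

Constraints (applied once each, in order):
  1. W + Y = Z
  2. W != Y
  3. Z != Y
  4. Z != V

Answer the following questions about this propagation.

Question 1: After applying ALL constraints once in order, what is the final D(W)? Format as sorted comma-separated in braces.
Constraint 1 (W + Y = Z) on D(W)={2,3,4,6,7} D(Y)={2,3,4,6,7} D(Z)={2,3,4,5}: W {2,3,4,6,7}->{2,3}; Y {2,3,4,6,7}->{2,3}; Z {2,3,4,5}->{4,5}
Constraint 2 (W != Y) on D(W)={2,3} D(Y)={2,3}: no change
Constraint 3 (Z != Y) on D(Z)={4,5} D(Y)={2,3}: no change
Constraint 4 (Z != V) on D(Z)={4,5} D(V)={2,3,6,7}: no change
So after all 4 constraints: D(W) = {2,3}

Answer: {2,3}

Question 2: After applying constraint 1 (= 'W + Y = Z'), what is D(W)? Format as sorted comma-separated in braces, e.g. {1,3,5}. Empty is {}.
Answer: {2,3}

Derivation:
Constraint 1 (W + Y = Z) on D(W)={2,3,4,6,7} D(Y)={2,3,4,6,7} D(Z)={2,3,4,5}: W {2,3,4,6,7}->{2,3}; Y {2,3,4,6,7}->{2,3}; Z {2,3,4,5}->{4,5}
So after constraint 1: D(W) = {2,3}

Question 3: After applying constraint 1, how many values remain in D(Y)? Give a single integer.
Answer: 2

Derivation:
Constraint 1 (W + Y = Z) on D(W)={2,3,4,6,7} D(Y)={2,3,4,6,7} D(Z)={2,3,4,5}: W {2,3,4,6,7}->{2,3}; Y {2,3,4,6,7}->{2,3}; Z {2,3,4,5}->{4,5}
So after constraint 1: D(Y)={2,3}, size = 2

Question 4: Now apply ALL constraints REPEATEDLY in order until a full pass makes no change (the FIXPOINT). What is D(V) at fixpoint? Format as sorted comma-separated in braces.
pass 0 (initial): D(V)={2,3,6,7}
pass 1: W {2,3,4,6,7}->{2,3}; Y {2,3,4,6,7}->{2,3}; Z {2,3,4,5}->{4,5}
pass 2: no change
Fixpoint after 2 passes: D(V) = {2,3,6,7}

Answer: {2,3,6,7}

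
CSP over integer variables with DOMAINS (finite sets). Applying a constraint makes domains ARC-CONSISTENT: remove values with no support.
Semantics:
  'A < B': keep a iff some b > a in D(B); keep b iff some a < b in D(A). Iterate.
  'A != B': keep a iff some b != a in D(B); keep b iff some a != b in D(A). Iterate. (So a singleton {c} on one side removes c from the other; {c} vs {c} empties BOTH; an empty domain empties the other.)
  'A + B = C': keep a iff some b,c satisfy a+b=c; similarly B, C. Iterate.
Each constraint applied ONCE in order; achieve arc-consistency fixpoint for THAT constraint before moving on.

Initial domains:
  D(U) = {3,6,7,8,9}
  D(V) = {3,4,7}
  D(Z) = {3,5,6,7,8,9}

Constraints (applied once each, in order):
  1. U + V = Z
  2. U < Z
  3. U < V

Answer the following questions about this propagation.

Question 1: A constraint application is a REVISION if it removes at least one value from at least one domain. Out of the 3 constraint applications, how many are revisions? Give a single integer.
Answer: 2

Derivation:
Constraint 1 (U + V = Z) on D(U)={3,6,7,8,9} D(V)={3,4,7} D(Z)={3,5,6,7,8,9}: U {3,6,7,8,9}->{3,6}; V {3,4,7}->{3,4}; Z {3,5,6,7,8,9}->{6,7,9} => REVISION
Constraint 2 (U < Z) on D(U)={3,6} D(Z)={6,7,9}: no change => not a revision
Constraint 3 (U < V) on D(U)={3,6} D(V)={3,4}: U {3,6}->{3}; V {3,4}->{4} => REVISION
Total revisions = 2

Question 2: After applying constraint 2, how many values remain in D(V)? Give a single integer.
Answer: 2

Derivation:
Constraint 1 (U + V = Z) on D(U)={3,6,7,8,9} D(V)={3,4,7} D(Z)={3,5,6,7,8,9}: U {3,6,7,8,9}->{3,6}; V {3,4,7}->{3,4}; Z {3,5,6,7,8,9}->{6,7,9}
Constraint 2 (U < Z) on D(U)={3,6} D(Z)={6,7,9}: no change
So after constraint 2: D(V)={3,4}, size = 2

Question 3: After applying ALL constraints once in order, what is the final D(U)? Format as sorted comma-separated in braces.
Constraint 1 (U + V = Z) on D(U)={3,6,7,8,9} D(V)={3,4,7} D(Z)={3,5,6,7,8,9}: U {3,6,7,8,9}->{3,6}; V {3,4,7}->{3,4}; Z {3,5,6,7,8,9}->{6,7,9}
Constraint 2 (U < Z) on D(U)={3,6} D(Z)={6,7,9}: no change
Constraint 3 (U < V) on D(U)={3,6} D(V)={3,4}: U {3,6}->{3}; V {3,4}->{4}
So after all 3 constraints: D(U) = {3}

Answer: {3}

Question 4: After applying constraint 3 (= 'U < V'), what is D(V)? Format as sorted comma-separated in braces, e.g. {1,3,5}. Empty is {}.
Answer: {4}

Derivation:
Constraint 1 (U + V = Z) on D(U)={3,6,7,8,9} D(V)={3,4,7} D(Z)={3,5,6,7,8,9}: U {3,6,7,8,9}->{3,6}; V {3,4,7}->{3,4}; Z {3,5,6,7,8,9}->{6,7,9}
Constraint 2 (U < Z) on D(U)={3,6} D(Z)={6,7,9}: no change
Constraint 3 (U < V) on D(U)={3,6} D(V)={3,4}: U {3,6}->{3}; V {3,4}->{4}
So after constraint 3: D(V) = {4}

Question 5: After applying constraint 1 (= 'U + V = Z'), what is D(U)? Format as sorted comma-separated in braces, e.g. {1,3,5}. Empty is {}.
Constraint 1 (U + V = Z) on D(U)={3,6,7,8,9} D(V)={3,4,7} D(Z)={3,5,6,7,8,9}: U {3,6,7,8,9}->{3,6}; V {3,4,7}->{3,4}; Z {3,5,6,7,8,9}->{6,7,9}
So after constraint 1: D(U) = {3,6}

Answer: {3,6}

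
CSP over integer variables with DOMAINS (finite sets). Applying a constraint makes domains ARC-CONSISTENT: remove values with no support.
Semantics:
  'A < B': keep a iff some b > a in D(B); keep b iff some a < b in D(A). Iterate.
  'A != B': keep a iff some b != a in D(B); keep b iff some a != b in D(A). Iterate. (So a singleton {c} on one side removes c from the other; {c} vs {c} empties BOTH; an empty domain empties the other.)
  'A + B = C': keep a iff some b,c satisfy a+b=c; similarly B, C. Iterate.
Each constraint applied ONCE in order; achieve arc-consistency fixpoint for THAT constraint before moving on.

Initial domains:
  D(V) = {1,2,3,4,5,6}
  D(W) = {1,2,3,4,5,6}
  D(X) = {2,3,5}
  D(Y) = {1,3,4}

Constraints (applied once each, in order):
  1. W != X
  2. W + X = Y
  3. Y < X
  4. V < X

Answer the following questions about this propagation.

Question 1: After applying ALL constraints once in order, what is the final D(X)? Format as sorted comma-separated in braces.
Answer: {}

Derivation:
Constraint 1 (W != X) on D(W)={1,2,3,4,5,6} D(X)={2,3,5}: no change
Constraint 2 (W + X = Y) on D(W)={1,2,3,4,5,6} D(X)={2,3,5} D(Y)={1,3,4}: W {1,2,3,4,5,6}->{1,2}; X {2,3,5}->{2,3}; Y {1,3,4}->{3,4}
Constraint 3 (Y < X) on D(Y)={3,4} D(X)={2,3}: Y {3,4}->{}; X {2,3}->{}
Constraint 4 (V < X) on D(V)={1,2,3,4,5,6} D(X)={}: V {1,2,3,4,5,6}->{}
So after all 4 constraints: D(X) = {}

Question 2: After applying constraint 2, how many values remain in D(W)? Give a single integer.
Answer: 2

Derivation:
Constraint 1 (W != X) on D(W)={1,2,3,4,5,6} D(X)={2,3,5}: no change
Constraint 2 (W + X = Y) on D(W)={1,2,3,4,5,6} D(X)={2,3,5} D(Y)={1,3,4}: W {1,2,3,4,5,6}->{1,2}; X {2,3,5}->{2,3}; Y {1,3,4}->{3,4}
So after constraint 2: D(W)={1,2}, size = 2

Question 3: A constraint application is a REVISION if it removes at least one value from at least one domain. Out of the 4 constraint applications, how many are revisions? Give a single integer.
Constraint 1 (W != X) on D(W)={1,2,3,4,5,6} D(X)={2,3,5}: no change => not a revision
Constraint 2 (W + X = Y) on D(W)={1,2,3,4,5,6} D(X)={2,3,5} D(Y)={1,3,4}: W {1,2,3,4,5,6}->{1,2}; X {2,3,5}->{2,3}; Y {1,3,4}->{3,4} => REVISION
Constraint 3 (Y < X) on D(Y)={3,4} D(X)={2,3}: Y {3,4}->{}; X {2,3}->{} => REVISION
Constraint 4 (V < X) on D(V)={1,2,3,4,5,6} D(X)={}: V {1,2,3,4,5,6}->{} => REVISION
Total revisions = 3

Answer: 3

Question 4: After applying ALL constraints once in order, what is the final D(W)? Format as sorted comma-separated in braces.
Constraint 1 (W != X) on D(W)={1,2,3,4,5,6} D(X)={2,3,5}: no change
Constraint 2 (W + X = Y) on D(W)={1,2,3,4,5,6} D(X)={2,3,5} D(Y)={1,3,4}: W {1,2,3,4,5,6}->{1,2}; X {2,3,5}->{2,3}; Y {1,3,4}->{3,4}
Constraint 3 (Y < X) on D(Y)={3,4} D(X)={2,3}: Y {3,4}->{}; X {2,3}->{}
Constraint 4 (V < X) on D(V)={1,2,3,4,5,6} D(X)={}: V {1,2,3,4,5,6}->{}
So after all 4 constraints: D(W) = {1,2}

Answer: {1,2}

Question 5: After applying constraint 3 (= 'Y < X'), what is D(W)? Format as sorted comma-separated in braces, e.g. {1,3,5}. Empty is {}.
Answer: {1,2}

Derivation:
Constraint 1 (W != X) on D(W)={1,2,3,4,5,6} D(X)={2,3,5}: no change
Constraint 2 (W + X = Y) on D(W)={1,2,3,4,5,6} D(X)={2,3,5} D(Y)={1,3,4}: W {1,2,3,4,5,6}->{1,2}; X {2,3,5}->{2,3}; Y {1,3,4}->{3,4}
Constraint 3 (Y < X) on D(Y)={3,4} D(X)={2,3}: Y {3,4}->{}; X {2,3}->{}
So after constraint 3: D(W) = {1,2}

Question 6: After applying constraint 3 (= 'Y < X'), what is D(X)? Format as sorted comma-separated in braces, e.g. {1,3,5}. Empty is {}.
Answer: {}

Derivation:
Constraint 1 (W != X) on D(W)={1,2,3,4,5,6} D(X)={2,3,5}: no change
Constraint 2 (W + X = Y) on D(W)={1,2,3,4,5,6} D(X)={2,3,5} D(Y)={1,3,4}: W {1,2,3,4,5,6}->{1,2}; X {2,3,5}->{2,3}; Y {1,3,4}->{3,4}
Constraint 3 (Y < X) on D(Y)={3,4} D(X)={2,3}: Y {3,4}->{}; X {2,3}->{}
So after constraint 3: D(X) = {}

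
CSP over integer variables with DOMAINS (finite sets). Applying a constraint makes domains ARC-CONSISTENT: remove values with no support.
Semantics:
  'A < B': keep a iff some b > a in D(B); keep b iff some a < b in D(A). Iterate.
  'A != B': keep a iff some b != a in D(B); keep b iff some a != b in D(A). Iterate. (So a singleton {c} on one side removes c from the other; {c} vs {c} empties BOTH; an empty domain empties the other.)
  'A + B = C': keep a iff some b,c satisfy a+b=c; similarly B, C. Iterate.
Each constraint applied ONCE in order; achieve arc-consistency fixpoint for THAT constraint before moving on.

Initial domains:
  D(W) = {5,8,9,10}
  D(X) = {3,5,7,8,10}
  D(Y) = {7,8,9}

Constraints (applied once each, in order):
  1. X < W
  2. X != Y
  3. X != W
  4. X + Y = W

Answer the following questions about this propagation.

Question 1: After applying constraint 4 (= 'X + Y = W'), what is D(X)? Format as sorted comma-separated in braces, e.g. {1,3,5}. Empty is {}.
Constraint 1 (X < W) on D(X)={3,5,7,8,10} D(W)={5,8,9,10}: X {3,5,7,8,10}->{3,5,7,8}
Constraint 2 (X != Y) on D(X)={3,5,7,8} D(Y)={7,8,9}: no change
Constraint 3 (X != W) on D(X)={3,5,7,8} D(W)={5,8,9,10}: no change
Constraint 4 (X + Y = W) on D(X)={3,5,7,8} D(Y)={7,8,9} D(W)={5,8,9,10}: X {3,5,7,8}->{3}; Y {7,8,9}->{7}; W {5,8,9,10}->{10}
So after constraint 4: D(X) = {3}

Answer: {3}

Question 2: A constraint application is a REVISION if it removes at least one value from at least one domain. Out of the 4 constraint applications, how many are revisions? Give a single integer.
Constraint 1 (X < W) on D(X)={3,5,7,8,10} D(W)={5,8,9,10}: X {3,5,7,8,10}->{3,5,7,8} => REVISION
Constraint 2 (X != Y) on D(X)={3,5,7,8} D(Y)={7,8,9}: no change => not a revision
Constraint 3 (X != W) on D(X)={3,5,7,8} D(W)={5,8,9,10}: no change => not a revision
Constraint 4 (X + Y = W) on D(X)={3,5,7,8} D(Y)={7,8,9} D(W)={5,8,9,10}: X {3,5,7,8}->{3}; Y {7,8,9}->{7}; W {5,8,9,10}->{10} => REVISION
Total revisions = 2

Answer: 2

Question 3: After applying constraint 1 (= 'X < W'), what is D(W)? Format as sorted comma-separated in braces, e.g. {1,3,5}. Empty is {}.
Answer: {5,8,9,10}

Derivation:
Constraint 1 (X < W) on D(X)={3,5,7,8,10} D(W)={5,8,9,10}: X {3,5,7,8,10}->{3,5,7,8}
So after constraint 1: D(W) = {5,8,9,10}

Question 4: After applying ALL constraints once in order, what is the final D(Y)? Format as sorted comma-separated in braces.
Answer: {7}

Derivation:
Constraint 1 (X < W) on D(X)={3,5,7,8,10} D(W)={5,8,9,10}: X {3,5,7,8,10}->{3,5,7,8}
Constraint 2 (X != Y) on D(X)={3,5,7,8} D(Y)={7,8,9}: no change
Constraint 3 (X != W) on D(X)={3,5,7,8} D(W)={5,8,9,10}: no change
Constraint 4 (X + Y = W) on D(X)={3,5,7,8} D(Y)={7,8,9} D(W)={5,8,9,10}: X {3,5,7,8}->{3}; Y {7,8,9}->{7}; W {5,8,9,10}->{10}
So after all 4 constraints: D(Y) = {7}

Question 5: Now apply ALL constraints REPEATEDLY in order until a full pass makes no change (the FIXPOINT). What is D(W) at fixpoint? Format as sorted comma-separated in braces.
Answer: {10}

Derivation:
pass 0 (initial): D(W)={5,8,9,10}
pass 1: W {5,8,9,10}->{10}; X {3,5,7,8,10}->{3}; Y {7,8,9}->{7}
pass 2: no change
Fixpoint after 2 passes: D(W) = {10}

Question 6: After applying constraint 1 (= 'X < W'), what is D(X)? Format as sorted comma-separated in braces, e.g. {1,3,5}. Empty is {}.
Answer: {3,5,7,8}

Derivation:
Constraint 1 (X < W) on D(X)={3,5,7,8,10} D(W)={5,8,9,10}: X {3,5,7,8,10}->{3,5,7,8}
So after constraint 1: D(X) = {3,5,7,8}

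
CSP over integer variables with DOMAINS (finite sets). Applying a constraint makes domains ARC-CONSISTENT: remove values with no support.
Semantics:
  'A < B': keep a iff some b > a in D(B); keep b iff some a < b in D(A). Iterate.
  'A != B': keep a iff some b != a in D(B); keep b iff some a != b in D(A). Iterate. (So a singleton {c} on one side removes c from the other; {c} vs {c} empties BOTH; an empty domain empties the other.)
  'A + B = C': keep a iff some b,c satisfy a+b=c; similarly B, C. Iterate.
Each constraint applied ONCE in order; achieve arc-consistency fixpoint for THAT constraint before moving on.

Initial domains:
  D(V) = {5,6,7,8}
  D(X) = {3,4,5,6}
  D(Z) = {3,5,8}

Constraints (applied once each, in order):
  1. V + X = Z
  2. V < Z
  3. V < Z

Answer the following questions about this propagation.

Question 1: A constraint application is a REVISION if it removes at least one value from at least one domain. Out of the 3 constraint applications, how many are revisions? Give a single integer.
Answer: 1

Derivation:
Constraint 1 (V + X = Z) on D(V)={5,6,7,8} D(X)={3,4,5,6} D(Z)={3,5,8}: V {5,6,7,8}->{5}; X {3,4,5,6}->{3}; Z {3,5,8}->{8} => REVISION
Constraint 2 (V < Z) on D(V)={5} D(Z)={8}: no change => not a revision
Constraint 3 (V < Z) on D(V)={5} D(Z)={8}: no change => not a revision
Total revisions = 1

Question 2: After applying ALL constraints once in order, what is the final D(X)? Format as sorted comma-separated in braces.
Constraint 1 (V + X = Z) on D(V)={5,6,7,8} D(X)={3,4,5,6} D(Z)={3,5,8}: V {5,6,7,8}->{5}; X {3,4,5,6}->{3}; Z {3,5,8}->{8}
Constraint 2 (V < Z) on D(V)={5} D(Z)={8}: no change
Constraint 3 (V < Z) on D(V)={5} D(Z)={8}: no change
So after all 3 constraints: D(X) = {3}

Answer: {3}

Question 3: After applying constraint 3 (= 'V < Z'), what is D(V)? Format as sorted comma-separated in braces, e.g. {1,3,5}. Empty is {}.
Constraint 1 (V + X = Z) on D(V)={5,6,7,8} D(X)={3,4,5,6} D(Z)={3,5,8}: V {5,6,7,8}->{5}; X {3,4,5,6}->{3}; Z {3,5,8}->{8}
Constraint 2 (V < Z) on D(V)={5} D(Z)={8}: no change
Constraint 3 (V < Z) on D(V)={5} D(Z)={8}: no change
So after constraint 3: D(V) = {5}

Answer: {5}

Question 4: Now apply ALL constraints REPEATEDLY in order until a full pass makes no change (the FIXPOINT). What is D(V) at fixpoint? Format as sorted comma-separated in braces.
pass 0 (initial): D(V)={5,6,7,8}
pass 1: V {5,6,7,8}->{5}; X {3,4,5,6}->{3}; Z {3,5,8}->{8}
pass 2: no change
Fixpoint after 2 passes: D(V) = {5}

Answer: {5}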